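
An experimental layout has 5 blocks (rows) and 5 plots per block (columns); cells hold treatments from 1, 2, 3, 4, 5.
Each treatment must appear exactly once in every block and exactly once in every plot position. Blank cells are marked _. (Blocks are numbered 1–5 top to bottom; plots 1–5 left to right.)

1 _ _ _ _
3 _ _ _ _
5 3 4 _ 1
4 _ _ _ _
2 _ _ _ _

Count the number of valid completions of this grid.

Block 1, plot 2: eliminating its block and plot leaves {2, 4, 5}.
Block 1, plot 3: eliminating its block and plot leaves {2, 3, 5}.
Block 1, plot 4: eliminating its block and plot leaves {2, 3, 4, 5}.
Block 1, plot 5: eliminating its block and plot leaves {2, 3, 4, 5}.
Block 2, plot 2: eliminating its block and plot leaves {1, 2, 4, 5}.
Block 2, plot 3: eliminating its block and plot leaves {1, 2, 5}.
Block 2, plot 4: eliminating its block and plot leaves {1, 2, 4, 5}.
Block 2, plot 5: eliminating its block and plot leaves {2, 4, 5}.
Block 3, plot 4: eliminating its block and plot leaves {2}.
Block 4, plot 2: eliminating its block and plot leaves {1, 2, 5}.
Block 4, plot 3: eliminating its block and plot leaves {1, 2, 3, 5}.
Block 4, plot 4: eliminating its block and plot leaves {1, 2, 3, 5}.
Block 4, plot 5: eliminating its block and plot leaves {2, 3, 5}.
Block 5, plot 2: eliminating its block and plot leaves {1, 4, 5}.
Block 5, plot 3: eliminating its block and plot leaves {1, 3, 5}.
Block 5, plot 4: eliminating its block and plot leaves {1, 3, 4, 5}.
Block 5, plot 5: eliminating its block and plot leaves {3, 4, 5}.
Enumerating the assignments across these blanks that avoid any block or plot repeat gives 56 completions.

56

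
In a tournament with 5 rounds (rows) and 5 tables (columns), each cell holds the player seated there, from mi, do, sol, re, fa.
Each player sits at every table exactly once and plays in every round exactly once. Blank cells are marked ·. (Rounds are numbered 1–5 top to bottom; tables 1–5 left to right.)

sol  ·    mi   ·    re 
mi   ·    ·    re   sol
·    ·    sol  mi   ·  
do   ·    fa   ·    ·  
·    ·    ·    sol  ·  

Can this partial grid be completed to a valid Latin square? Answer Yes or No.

No

Round 4, table 4: round 4 together with table 4 already contain {mi, do, sol, re, fa} — every symbol — so nothing can go there. The grid has no valid completion.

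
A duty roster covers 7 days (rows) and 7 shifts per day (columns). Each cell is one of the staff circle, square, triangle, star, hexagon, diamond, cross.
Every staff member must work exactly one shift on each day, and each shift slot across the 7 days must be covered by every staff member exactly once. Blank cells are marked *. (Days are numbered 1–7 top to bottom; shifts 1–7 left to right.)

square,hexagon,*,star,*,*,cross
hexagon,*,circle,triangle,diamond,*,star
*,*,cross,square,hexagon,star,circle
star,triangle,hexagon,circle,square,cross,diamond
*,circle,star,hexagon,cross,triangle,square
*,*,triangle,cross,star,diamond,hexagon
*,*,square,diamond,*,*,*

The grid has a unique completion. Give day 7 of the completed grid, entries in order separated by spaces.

Day 7, shift 7: day 7 has {square, diamond} and shift 7 has {circle, square, star, hexagon, diamond, cross}, leaving only triangle.
Day 7, shift 5: day 7 has {square, triangle, diamond} and shift 5 has {square, star, hexagon, diamond, cross}, leaving only circle.
Day 7, shift 1: day 7 has {circle, square, triangle, diamond} and shift 1 has {square, star, hexagon}, leaving only cross.
Day 7, shift 2: day 7 has {circle, square, triangle, diamond, cross} and shift 2 has {circle, triangle, hexagon}, leaving only star.
Day 7, shift 6: day 7 has {circle, square, triangle, star, diamond, cross} and shift 6 has {triangle, star, diamond, cross}, leaving only hexagon.
So day 7 reads: cross star square diamond circle hexagon triangle.

cross star square diamond circle hexagon triangle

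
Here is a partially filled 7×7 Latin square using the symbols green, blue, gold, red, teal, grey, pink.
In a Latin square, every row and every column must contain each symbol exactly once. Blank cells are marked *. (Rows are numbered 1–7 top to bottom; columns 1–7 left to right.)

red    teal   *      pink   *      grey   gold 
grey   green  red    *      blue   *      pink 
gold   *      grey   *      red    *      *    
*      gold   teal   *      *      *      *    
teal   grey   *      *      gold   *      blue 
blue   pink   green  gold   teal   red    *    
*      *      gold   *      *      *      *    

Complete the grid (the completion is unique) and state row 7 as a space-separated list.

Row 1, column 3: row 1 has {gold, red, teal, grey, pink} and column 3 has {green, gold, red, teal, grey}, leaving only blue.
Row 1, column 5: row 1 has {blue, gold, red, teal, grey, pink} and column 5 has {blue, gold, red, teal}, leaving only green.
Row 2, column 4: row 2 has {green, blue, red, grey, pink} and column 4 has {gold, pink}, leaving only teal.
Row 2, column 6: row 2 has {green, blue, red, teal, grey, pink} and column 6 has {red, grey}, leaving only gold.
Row 3, column 2: row 3 has {gold, red, grey} and column 2 has {green, gold, teal, grey, pink}, leaving only blue.
Row 7, column 2: row 7 has {gold} and column 2 has {green, blue, gold, teal, grey, pink}, leaving only red.
Row 3, column 4: row 3 has {blue, gold, red, grey} and column 4 has {gold, teal, pink}, leaving only green.
Row 3, column 7: row 3 has {green, blue, gold, red, grey} and column 7 has {blue, gold, pink}, leaving only teal.
Row 3, column 6: row 3 has {green, blue, gold, red, teal, grey} and column 6 has {gold, red, grey}, leaving only pink.
Row 5, column 3: row 5 has {blue, gold, teal, grey} and column 3 has {green, blue, gold, red, teal, grey}, leaving only pink.
Row 5, column 4: row 5 has {blue, gold, teal, grey, pink} and column 4 has {green, gold, teal, pink}, leaving only red.
Row 5, column 6: row 5 has {blue, gold, red, teal, grey, pink} and column 6 has {gold, red, grey, pink}, leaving only green.
Row 4, column 6: row 4 has {gold, teal} and column 6 has {green, gold, red, grey, pink}, leaving only blue.
Row 7, column 6: row 7 has {gold, red} and column 6 has {green, blue, gold, red, grey, pink}, leaving only teal.
Row 4, column 4: row 4 has {blue, gold, teal} and column 4 has {green, gold, red, teal, pink}, leaving only grey.
Row 7, column 4: row 7 has {gold, red, teal} and column 4 has {green, gold, red, teal, grey, pink}, leaving only blue.
Row 4, column 5: row 4 has {blue, gold, teal, grey} and column 5 has {green, blue, gold, red, teal}, leaving only pink.
Row 7, column 5: row 7 has {blue, gold, red, teal} and column 5 has {green, blue, gold, red, teal, pink}, leaving only grey.
Row 7, column 7: row 7 has {blue, gold, red, teal, grey} and column 7 has {blue, gold, teal, pink}, leaving only green.
Row 7, column 1: row 7 has {green, blue, gold, red, teal, grey} and column 1 has {blue, gold, red, teal, grey}, leaving only pink.
So row 7 reads: pink red gold blue grey teal green.

pink red gold blue grey teal green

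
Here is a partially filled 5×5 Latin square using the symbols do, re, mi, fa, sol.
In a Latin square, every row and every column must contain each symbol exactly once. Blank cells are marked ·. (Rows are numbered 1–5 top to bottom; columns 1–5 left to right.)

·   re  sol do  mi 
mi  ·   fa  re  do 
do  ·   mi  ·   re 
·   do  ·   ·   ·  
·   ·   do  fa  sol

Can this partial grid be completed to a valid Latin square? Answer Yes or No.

No row or column among the givens repeats a symbol, and propagating forced cells runs into no contradiction.
One valid completion exists (for instance, fa re sol do mi / mi sol fa re do / do fa mi sol re / sol do re mi fa / re mi do fa sol).

Yes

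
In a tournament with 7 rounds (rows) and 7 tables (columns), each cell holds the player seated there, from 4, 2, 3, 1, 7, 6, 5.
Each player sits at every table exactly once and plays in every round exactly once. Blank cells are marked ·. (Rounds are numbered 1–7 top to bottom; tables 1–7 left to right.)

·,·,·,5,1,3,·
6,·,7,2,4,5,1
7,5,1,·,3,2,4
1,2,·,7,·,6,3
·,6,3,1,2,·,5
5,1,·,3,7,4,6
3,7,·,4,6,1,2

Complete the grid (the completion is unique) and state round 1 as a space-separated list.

Round 1, table 2: round 1 has {3, 1, 5} and table 2 has {2, 1, 7, 6, 5}, leaving only 4.
Round 1, table 1: round 1 has {4, 3, 1, 5} and table 1 has {3, 1, 7, 6, 5}, leaving only 2.
Round 1, table 3: round 1 has {4, 2, 3, 1, 5} and table 3 has {3, 1, 7}, leaving only 6.
Round 1, table 7: round 1 has {4, 2, 3, 1, 6, 5} and table 7 has {4, 2, 3, 1, 6, 5}, leaving only 7.
So round 1 reads: 2 4 6 5 1 3 7.

2 4 6 5 1 3 7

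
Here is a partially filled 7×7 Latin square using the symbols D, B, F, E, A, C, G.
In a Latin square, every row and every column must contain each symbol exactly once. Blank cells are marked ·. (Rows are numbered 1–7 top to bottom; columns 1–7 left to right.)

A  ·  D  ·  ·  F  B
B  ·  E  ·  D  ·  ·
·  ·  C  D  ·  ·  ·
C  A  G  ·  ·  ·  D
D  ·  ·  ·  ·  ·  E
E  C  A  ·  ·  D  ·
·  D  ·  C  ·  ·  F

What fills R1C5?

C

Row 6, column 7: row 6 has {D, E, A, C} and column 7 has {D, B, F, E}, leaving only G.
Row 3, column 7: row 3 has {D, C} and column 7 has {D, B, F, E, G}, leaving only A.
Row 2, column 7: row 2 has {D, B, E} and column 7 has {D, B, F, E, A, G}, leaving only C.
Row 7, column 1: row 7 has {D, F, C} and column 1 has {D, B, E, A, C}, leaving only G.
Row 3, column 1: row 3 has {D, A, C} and column 1 has {D, B, E, A, C, G}, leaving only F.
Row 7, column 3: row 7 has {D, F, C, G} and column 3 has {D, E, A, C, G}, leaving only B.
Row 5, column 3: row 5 has {D, E} and column 3 has {D, B, E, A, C, G}, leaving only F.
Row 1, column 5 is narrowed to {E, C, G}.
If it were E, then row 1, column 4 would be left with no valid symbol.
If it were G, then row 1, column 4 would be left with no valid symbol.
So row 1, column 5 must be C.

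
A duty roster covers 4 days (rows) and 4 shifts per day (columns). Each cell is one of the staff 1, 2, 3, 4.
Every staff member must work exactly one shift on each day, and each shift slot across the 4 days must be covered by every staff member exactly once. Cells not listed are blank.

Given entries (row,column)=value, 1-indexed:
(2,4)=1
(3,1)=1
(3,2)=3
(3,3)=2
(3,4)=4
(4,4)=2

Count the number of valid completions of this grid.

Day 1, shift 1: eliminating its day and shift leaves {2, 3, 4}.
Day 1, shift 2: eliminating its day and shift leaves {1, 2, 4}.
Day 1, shift 3: eliminating its day and shift leaves {1, 3, 4}.
Day 1, shift 4: eliminating its day and shift leaves {3}.
Day 2, shift 1: eliminating its day and shift leaves {2, 3, 4}.
Day 2, shift 2: eliminating its day and shift leaves {2, 4}.
Day 2, shift 3: eliminating its day and shift leaves {3, 4}.
Day 4, shift 1: eliminating its day and shift leaves {3, 4}.
Day 4, shift 2: eliminating its day and shift leaves {1, 4}.
Day 4, shift 3: eliminating its day and shift leaves {1, 3, 4}.
Enumerating the assignments across these blanks that avoid any day or shift repeat gives 4 completions.

4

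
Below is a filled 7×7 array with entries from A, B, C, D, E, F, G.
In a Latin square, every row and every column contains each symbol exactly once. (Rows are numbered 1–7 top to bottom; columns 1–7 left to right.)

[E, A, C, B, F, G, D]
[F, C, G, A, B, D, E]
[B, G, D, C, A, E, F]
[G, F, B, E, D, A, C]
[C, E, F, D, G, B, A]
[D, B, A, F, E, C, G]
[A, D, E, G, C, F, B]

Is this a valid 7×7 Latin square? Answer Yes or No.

Yes

Each row is a permutation of the 7 symbols, and so is each column.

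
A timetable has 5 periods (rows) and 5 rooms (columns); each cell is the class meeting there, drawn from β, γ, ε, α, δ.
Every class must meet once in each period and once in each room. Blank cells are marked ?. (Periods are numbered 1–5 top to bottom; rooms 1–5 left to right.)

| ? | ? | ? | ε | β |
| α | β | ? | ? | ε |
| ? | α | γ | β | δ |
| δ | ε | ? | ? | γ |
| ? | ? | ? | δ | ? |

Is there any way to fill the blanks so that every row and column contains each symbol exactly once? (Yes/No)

No period or room among the givens repeats a symbol, and propagating forced cells runs into no contradiction.
One valid completion exists (for instance, γ δ α ε β / α β δ γ ε / ε α γ β δ / δ ε β α γ / β γ ε δ α).

Yes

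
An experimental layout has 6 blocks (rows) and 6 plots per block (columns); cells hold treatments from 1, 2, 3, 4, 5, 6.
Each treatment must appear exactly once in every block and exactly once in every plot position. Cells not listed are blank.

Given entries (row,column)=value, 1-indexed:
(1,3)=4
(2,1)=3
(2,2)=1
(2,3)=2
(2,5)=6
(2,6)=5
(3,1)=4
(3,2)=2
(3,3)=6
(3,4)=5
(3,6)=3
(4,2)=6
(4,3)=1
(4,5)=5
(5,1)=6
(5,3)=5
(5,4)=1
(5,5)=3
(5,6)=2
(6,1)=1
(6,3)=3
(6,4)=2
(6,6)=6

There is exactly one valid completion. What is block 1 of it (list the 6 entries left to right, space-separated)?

Block 1, plot 6: block 1 has {4} and plot 6 has {2, 3, 5, 6}, leaving only 1.
Block 1, plot 5: block 1 has {1, 4} and plot 5 has {3, 5, 6}, leaving only 2.
Block 1, plot 1: block 1 has {1, 2, 4} and plot 1 has {1, 3, 4, 6}, leaving only 5.
Block 1, plot 2: block 1 has {1, 2, 4, 5} and plot 2 has {1, 2, 6}, leaving only 3.
Block 1, plot 4: block 1 has {1, 2, 3, 4, 5} and plot 4 has {1, 2, 5}, leaving only 6.
So block 1 reads: 5 3 4 6 2 1.

5 3 4 6 2 1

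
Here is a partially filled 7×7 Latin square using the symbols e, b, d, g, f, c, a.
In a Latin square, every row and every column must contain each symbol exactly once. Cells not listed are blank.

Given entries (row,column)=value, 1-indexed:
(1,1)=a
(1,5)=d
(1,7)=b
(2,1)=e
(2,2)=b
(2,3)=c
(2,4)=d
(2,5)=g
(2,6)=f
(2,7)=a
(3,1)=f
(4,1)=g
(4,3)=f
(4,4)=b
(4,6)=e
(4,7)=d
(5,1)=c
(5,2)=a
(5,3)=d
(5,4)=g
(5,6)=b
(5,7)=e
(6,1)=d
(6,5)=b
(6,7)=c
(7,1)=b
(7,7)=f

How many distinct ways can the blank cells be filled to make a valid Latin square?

9

Row 1, column 2: eliminating its row and column leaves {e, g, f, c}.
Row 1, column 3: eliminating its row and column leaves {e, g}.
Row 1, column 4: eliminating its row and column leaves {e, f, c}.
Row 1, column 6: eliminating its row and column leaves {g, c}.
Row 3, column 2: eliminating its row and column leaves {e, d, g, c}.
Row 3, column 3: eliminating its row and column leaves {e, b, g, a}.
Row 3, column 4: eliminating its row and column leaves {e, c, a}.
Row 3, column 5: eliminating its row and column leaves {e, c, a}.
Row 3, column 6: eliminating its row and column leaves {d, g, c, a}.
Row 3, column 7: eliminating its row and column leaves {g}.
Row 4, column 2: eliminating its row and column leaves {c}.
Row 4, column 5: eliminating its row and column leaves {c, a}.
Row 5, column 5: eliminating its row and column leaves {f}.
Row 6, column 2: eliminating its row and column leaves {e, g, f}.
Row 6, column 3: eliminating its row and column leaves {e, g, a}.
Row 6, column 4: eliminating its row and column leaves {e, f, a}.
Row 6, column 6: eliminating its row and column leaves {g, a}.
Row 7, column 2: eliminating its row and column leaves {e, d, g, c}.
Row 7, column 3: eliminating its row and column leaves {e, g, a}.
Row 7, column 4: eliminating its row and column leaves {e, c, a}.
Row 7, column 5: eliminating its row and column leaves {e, c, a}.
Row 7, column 6: eliminating its row and column leaves {d, g, c, a}.
Enumerating the assignments across these blanks that avoid any row or column repeat gives 9 completions.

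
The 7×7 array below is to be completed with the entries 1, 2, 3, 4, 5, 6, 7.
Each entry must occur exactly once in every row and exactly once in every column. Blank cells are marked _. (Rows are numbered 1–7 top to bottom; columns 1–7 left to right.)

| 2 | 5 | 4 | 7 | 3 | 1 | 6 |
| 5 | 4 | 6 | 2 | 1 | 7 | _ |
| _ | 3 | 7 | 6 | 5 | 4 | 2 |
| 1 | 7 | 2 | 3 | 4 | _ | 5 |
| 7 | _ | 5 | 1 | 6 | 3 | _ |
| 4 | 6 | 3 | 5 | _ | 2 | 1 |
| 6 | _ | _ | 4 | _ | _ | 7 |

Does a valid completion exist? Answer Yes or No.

No

Row 3, column 1: row 3 together with column 1 already contain {1, 2, 3, 4, 5, 6, 7} — every symbol — so nothing can go there. The grid has no valid completion.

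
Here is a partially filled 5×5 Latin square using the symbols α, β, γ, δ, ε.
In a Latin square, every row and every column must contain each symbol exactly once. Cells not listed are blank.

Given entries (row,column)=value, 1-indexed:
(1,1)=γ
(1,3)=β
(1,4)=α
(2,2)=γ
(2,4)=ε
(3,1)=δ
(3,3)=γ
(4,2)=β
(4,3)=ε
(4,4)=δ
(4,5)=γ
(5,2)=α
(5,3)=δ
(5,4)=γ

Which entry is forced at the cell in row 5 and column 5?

Row 2, column 3: row 2 has {γ, ε} and column 3 has {β, γ, δ, ε}, leaving only α.
Row 2, column 1: row 2 has {α, γ, ε} and column 1 has {γ, δ}, leaving only β.
Row 2, column 5: row 2 has {α, β, γ, ε} and column 5 has {γ}, leaving only δ.
Row 1, column 5: row 1 has {α, β, γ} and column 5 has {γ, δ}, leaving only ε.
Row 5 already has {α, γ, δ} and column 5 already has {γ, δ, ε}, so row 5, column 5 must be β.

β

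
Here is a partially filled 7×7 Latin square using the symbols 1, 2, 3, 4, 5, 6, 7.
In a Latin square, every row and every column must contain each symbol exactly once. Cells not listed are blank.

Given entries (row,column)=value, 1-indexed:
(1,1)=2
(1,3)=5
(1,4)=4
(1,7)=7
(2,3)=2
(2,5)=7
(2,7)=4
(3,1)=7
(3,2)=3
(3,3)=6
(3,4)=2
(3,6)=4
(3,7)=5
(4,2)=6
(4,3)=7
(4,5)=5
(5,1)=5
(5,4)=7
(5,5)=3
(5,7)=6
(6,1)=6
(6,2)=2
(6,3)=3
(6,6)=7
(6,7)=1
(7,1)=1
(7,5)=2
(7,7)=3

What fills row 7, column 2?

7

Row 1, column 2: row 1 has {2, 4, 5, 7} and column 2 has {2, 3, 6}, leaving only 1.
Row 1, column 5: row 1 has {1, 2, 4, 5, 7} and column 5 has {2, 3, 5, 7}, leaving only 6.
Row 1, column 6: row 1 has {1, 2, 4, 5, 6, 7} and column 6 has {4, 7}, leaving only 3.
Row 2, column 1: row 2 has {2, 4, 7} and column 1 has {1, 2, 5, 6, 7}, leaving only 3.
Row 2, column 2: row 2 has {2, 3, 4, 7} and column 2 has {1, 2, 3, 6}, leaving only 5.
Row 3, column 5: row 3 has {2, 3, 4, 5, 6, 7} and column 5 has {2, 3, 5, 6, 7}, leaving only 1.
Row 4, column 1: row 4 has {5, 6, 7} and column 1 has {1, 2, 3, 5, 6, 7}, leaving only 4.
Row 4, column 7: row 4 has {4, 5, 6, 7} and column 7 has {1, 3, 4, 5, 6, 7}, leaving only 2.
Row 4, column 6: row 4 has {2, 4, 5, 6, 7} and column 6 has {3, 4, 7}, leaving only 1.
Row 2, column 6: row 2 has {2, 3, 4, 5, 7} and column 6 has {1, 3, 4, 7}, leaving only 6.
Row 2, column 4: row 2 has {2, 3, 4, 5, 6, 7} and column 4 has {2, 4, 7}, leaving only 1.
Row 4, column 4: row 4 has {1, 2, 4, 5, 6, 7} and column 4 has {1, 2, 4, 7}, leaving only 3.
Row 5, column 2: row 5 has {3, 5, 6, 7} and column 2 has {1, 2, 3, 5, 6}, leaving only 4.
Row 7 already has {1, 2, 3} and column 2 already has {1, 2, 3, 4, 5, 6}, so row 7, column 2 must be 7.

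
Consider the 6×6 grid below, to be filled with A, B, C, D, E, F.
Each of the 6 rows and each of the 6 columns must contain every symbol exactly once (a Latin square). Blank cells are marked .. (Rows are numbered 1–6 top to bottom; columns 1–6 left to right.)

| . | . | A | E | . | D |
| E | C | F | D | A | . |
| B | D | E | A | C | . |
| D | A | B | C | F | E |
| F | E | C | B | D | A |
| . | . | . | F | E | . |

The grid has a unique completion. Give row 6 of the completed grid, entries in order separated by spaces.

A B D F E C

Row 6, column 2: row 6 has {E, F} and column 2 has {A, C, D, E}, leaving only B.
Row 6, column 3: row 6 has {B, E, F} and column 3 has {A, B, C, E, F}, leaving only D.
Row 6, column 6: row 6 has {B, D, E, F} and column 6 has {A, D, E}, leaving only C.
Row 6, column 1: row 6 has {B, C, D, E, F} and column 1 has {B, D, E, F}, leaving only A.
So row 6 reads: A B D F E C.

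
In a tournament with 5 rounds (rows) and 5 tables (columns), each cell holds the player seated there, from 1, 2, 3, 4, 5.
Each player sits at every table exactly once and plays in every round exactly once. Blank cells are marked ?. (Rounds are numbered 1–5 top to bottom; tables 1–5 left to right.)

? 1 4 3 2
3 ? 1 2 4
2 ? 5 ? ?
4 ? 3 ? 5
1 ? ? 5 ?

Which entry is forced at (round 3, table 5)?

Round 1, table 1: round 1 has {1, 2, 3, 4} and table 1 has {1, 2, 3, 4}, leaving only 5.
Round 2, table 2: round 2 has {1, 2, 3, 4} and table 2 has {1}, leaving only 5.
Round 4, table 2: round 4 has {3, 4, 5} and table 2 has {1, 5}, leaving only 2.
Round 4, table 4: round 4 has {2, 3, 4, 5} and table 4 has {2, 3, 5}, leaving only 1.
Round 3, table 4: round 3 has {2, 5} and table 4 has {1, 2, 3, 5}, leaving only 4.
Round 3, table 2: round 3 has {2, 4, 5} and table 2 has {1, 2, 5}, leaving only 3.
Round 3 already has {2, 3, 4, 5} and table 5 already has {2, 4, 5}, so round 3, table 5 must be 1.

1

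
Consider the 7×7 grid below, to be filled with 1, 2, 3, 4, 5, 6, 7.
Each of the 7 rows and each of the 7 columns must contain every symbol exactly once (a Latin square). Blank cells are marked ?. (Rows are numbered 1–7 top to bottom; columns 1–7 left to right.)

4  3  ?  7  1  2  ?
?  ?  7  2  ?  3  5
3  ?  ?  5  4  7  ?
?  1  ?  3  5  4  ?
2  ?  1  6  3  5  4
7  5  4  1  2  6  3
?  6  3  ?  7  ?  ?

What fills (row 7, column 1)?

5

Row 1, column 7: row 1 has {1, 2, 3, 4, 7} and column 7 has {3, 4, 5}, leaving only 6.
Row 1, column 3: row 1 has {1, 2, 3, 4, 6, 7} and column 3 has {1, 3, 4, 7}, leaving only 5.
Row 2, column 2: row 2 has {2, 3, 5, 7} and column 2 has {1, 3, 5, 6}, leaving only 4.
Row 2, column 5: row 2 has {2, 3, 4, 5, 7} and column 5 has {1, 2, 3, 4, 5, 7}, leaving only 6.
Row 2, column 1: row 2 has {2, 3, 4, 5, 6, 7} and column 1 has {2, 3, 4, 7}, leaving only 1.
Row 7 already has {3, 6, 7} and column 1 already has {1, 2, 3, 4, 7}, so row 7, column 1 must be 5.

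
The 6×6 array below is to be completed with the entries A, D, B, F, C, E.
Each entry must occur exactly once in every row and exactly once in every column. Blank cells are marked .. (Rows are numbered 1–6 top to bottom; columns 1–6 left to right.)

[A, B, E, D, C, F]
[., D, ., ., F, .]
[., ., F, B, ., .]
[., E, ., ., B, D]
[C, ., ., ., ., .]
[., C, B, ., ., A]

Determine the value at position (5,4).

E

Row 3, column 2: row 3 has {B, F} and column 2 has {D, B, C, E}, leaving only A.
Row 4, column 1: row 4 has {D, B, E} and column 1 has {A, C}, leaving only F.
Row 5, column 2: row 5 has {C} and column 2 has {A, D, B, C, E}, leaving only F.
Row 5, column 4 is narrowed to {A, E}.
If it were A, then row 4, column 3 would be left with no valid symbol.
So row 5, column 4 must be E.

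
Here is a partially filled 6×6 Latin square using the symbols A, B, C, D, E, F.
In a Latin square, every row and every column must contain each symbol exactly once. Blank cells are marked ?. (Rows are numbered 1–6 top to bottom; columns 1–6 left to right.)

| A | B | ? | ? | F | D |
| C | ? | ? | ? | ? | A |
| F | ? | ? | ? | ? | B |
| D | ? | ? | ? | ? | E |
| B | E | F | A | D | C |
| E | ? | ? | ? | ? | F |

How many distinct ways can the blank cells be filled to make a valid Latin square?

26

Row 1, column 3: eliminating its row and column leaves {C, E}.
Row 1, column 4: eliminating its row and column leaves {C, E}.
Row 2, column 2: eliminating its row and column leaves {D, F}.
Row 2, column 3: eliminating its row and column leaves {B, D, E}.
Row 2, column 4: eliminating its row and column leaves {B, D, E, F}.
Row 2, column 5: eliminating its row and column leaves {B, E}.
Row 3, column 2: eliminating its row and column leaves {A, C, D}.
Row 3, column 3: eliminating its row and column leaves {A, C, D, E}.
Row 3, column 4: eliminating its row and column leaves {C, D, E}.
Row 3, column 5: eliminating its row and column leaves {A, C, E}.
Row 4, column 2: eliminating its row and column leaves {A, C, F}.
Row 4, column 3: eliminating its row and column leaves {A, B, C}.
Row 4, column 4: eliminating its row and column leaves {B, C, F}.
Row 4, column 5: eliminating its row and column leaves {A, B, C}.
Row 6, column 2: eliminating its row and column leaves {A, C, D}.
Row 6, column 3: eliminating its row and column leaves {A, B, C, D}.
Row 6, column 4: eliminating its row and column leaves {B, C, D}.
Row 6, column 5: eliminating its row and column leaves {A, B, C}.
Enumerating the assignments across these blanks that avoid any row or column repeat gives 26 completions.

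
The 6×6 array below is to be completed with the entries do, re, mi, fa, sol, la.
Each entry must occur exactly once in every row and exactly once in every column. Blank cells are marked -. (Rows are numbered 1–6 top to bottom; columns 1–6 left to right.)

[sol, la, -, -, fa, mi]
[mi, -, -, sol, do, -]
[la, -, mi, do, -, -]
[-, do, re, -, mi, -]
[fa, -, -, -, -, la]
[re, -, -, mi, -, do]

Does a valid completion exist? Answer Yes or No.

No

Row 4, column 1: row 4 together with column 1 already contain {do, re, mi, fa, sol, la} — every symbol — so nothing can go there. The grid has no valid completion.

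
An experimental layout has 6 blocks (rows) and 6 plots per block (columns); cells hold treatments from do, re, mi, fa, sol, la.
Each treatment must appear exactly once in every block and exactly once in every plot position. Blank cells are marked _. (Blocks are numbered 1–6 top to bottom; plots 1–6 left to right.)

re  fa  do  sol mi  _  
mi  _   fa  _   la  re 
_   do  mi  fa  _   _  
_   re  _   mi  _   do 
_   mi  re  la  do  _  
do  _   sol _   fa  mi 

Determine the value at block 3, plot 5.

Block 1, plot 6: block 1 has {do, re, mi, fa, sol} and plot 6 has {do, re, mi}, leaving only la.
Block 2, plot 2: block 2 has {re, mi, fa, la} and plot 2 has {do, re, mi, fa}, leaving only sol.
Block 2, plot 4: block 2 has {re, mi, fa, sol, la} and plot 4 has {mi, fa, sol, la}, leaving only do.
Block 3, plot 6: block 3 has {do, mi, fa} and plot 6 has {do, re, mi, la}, leaving only sol.
Block 3 already has {do, mi, fa, sol} and plot 5 already has {do, mi, fa, la}, so block 3, plot 5 must be re.

re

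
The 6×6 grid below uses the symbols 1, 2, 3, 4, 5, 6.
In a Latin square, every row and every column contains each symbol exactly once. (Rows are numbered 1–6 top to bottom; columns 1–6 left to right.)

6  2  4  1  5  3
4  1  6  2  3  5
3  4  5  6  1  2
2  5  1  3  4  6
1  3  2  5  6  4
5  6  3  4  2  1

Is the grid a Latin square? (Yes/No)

Each row is a permutation of the 6 symbols, and so is each column.

Yes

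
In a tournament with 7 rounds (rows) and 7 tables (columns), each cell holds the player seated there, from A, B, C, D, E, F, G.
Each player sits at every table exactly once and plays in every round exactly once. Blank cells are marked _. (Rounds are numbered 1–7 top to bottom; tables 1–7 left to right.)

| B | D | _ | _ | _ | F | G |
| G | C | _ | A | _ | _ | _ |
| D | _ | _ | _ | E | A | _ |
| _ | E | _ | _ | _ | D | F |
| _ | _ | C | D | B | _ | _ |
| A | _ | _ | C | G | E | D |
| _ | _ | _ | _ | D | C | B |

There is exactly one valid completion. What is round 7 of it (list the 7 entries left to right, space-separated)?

Round 1, table 4: round 1 has {B, D, F, G} and table 4 has {A, C, D}, leaving only E.
Round 1, table 3: round 1 has {B, D, E, F, G} and table 3 has {C}, leaving only A.
Round 1, table 5: round 1 has {A, B, D, E, F, G} and table 5 has {B, D, E, G}, leaving only C.
Round 2, table 5: round 2 has {A, C, G} and table 5 has {B, C, D, E, G}, leaving only F.
Round 2, table 6: round 2 has {A, C, F, G} and table 6 has {A, C, D, E, F}, leaving only B.
Round 2, table 7: round 2 has {A, B, C, F, G} and table 7 has {B, D, F, G}, leaving only E.
Round 2, table 3: round 2 has {A, B, C, E, F, G} and table 3 has {A, C}, leaving only D.
Round 3, table 7: round 3 has {A, D, E} and table 7 has {B, D, E, F, G}, leaving only C.
Round 4, table 1: round 4 has {D, E, F} and table 1 has {A, B, D, G}, leaving only C.
Round 4, table 5: round 4 has {C, D, E, F} and table 5 has {B, C, D, E, F, G}, leaving only A.
Round 5, table 6: round 5 has {B, C, D} and table 6 has {A, B, C, D, E, F}, leaving only G.
Round 5, table 7: round 5 has {B, C, D, G} and table 7 has {B, C, D, E, F, G}, leaving only A.
Round 5, table 2: round 5 has {A, B, C, D, G} and table 2 has {C, D, E}, leaving only F.
Round 5, table 1: round 5 has {A, B, C, D, F, G} and table 1 has {A, B, C, D, G}, leaving only E.
Round 7, table 1: round 7 has {B, C, D} and table 1 has {A, B, C, D, E, G}, leaving only F.
Round 7, table 4: round 7 has {B, C, D, F} and table 4 has {A, C, D, E}, leaving only G.
Round 7, table 2: round 7 has {B, C, D, F, G} and table 2 has {C, D, E, F}, leaving only A.
Round 7, table 3: round 7 has {A, B, C, D, F, G} and table 3 has {A, C, D}, leaving only E.
So round 7 reads: F A E G D C B.

F A E G D C B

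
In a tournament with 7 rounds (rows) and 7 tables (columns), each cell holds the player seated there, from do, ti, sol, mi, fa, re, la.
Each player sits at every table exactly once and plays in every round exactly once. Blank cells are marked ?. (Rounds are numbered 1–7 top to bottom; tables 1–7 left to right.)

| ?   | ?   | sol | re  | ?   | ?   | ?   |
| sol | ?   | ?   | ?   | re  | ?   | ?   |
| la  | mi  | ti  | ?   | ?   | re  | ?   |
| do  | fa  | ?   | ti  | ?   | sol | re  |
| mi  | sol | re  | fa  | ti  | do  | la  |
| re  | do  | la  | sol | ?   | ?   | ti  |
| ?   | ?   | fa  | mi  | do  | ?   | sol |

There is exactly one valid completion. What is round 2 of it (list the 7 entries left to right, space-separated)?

sol ti do la re fa mi

Round 3, table 4: round 3 has {ti, mi, re, la} and table 4 has {ti, sol, mi, fa, re}, leaving only do.
Round 2, table 4: round 2 has {sol, re} and table 4 has {do, ti, sol, mi, fa, re}, leaving only la.
Round 2, table 2: round 2 has {sol, re, la} and table 2 has {do, sol, mi, fa}, leaving only ti.
Round 1, table 2: round 1 has {sol, re} and table 2 has {do, ti, sol, mi, fa}, leaving only la.
Round 3, table 7: round 3 has {do, ti, mi, re, la} and table 7 has {ti, sol, re, la}, leaving only fa.
Round 3, table 5: round 3 has {do, ti, mi, fa, re, la} and table 5 has {do, ti, re}, leaving only sol.
Round 4, table 3: round 4 has {do, ti, sol, fa, re} and table 3 has {ti, sol, fa, re, la}, leaving only mi.
Round 2, table 3: round 2 has {ti, sol, re, la} and table 3 has {ti, sol, mi, fa, re, la}, leaving only do.
Round 2, table 7: round 2 has {do, ti, sol, re, la} and table 7 has {ti, sol, fa, re, la}, leaving only mi.
Round 2, table 6: round 2 has {do, ti, sol, mi, re, la} and table 6 has {do, sol, re}, leaving only fa.
So round 2 reads: sol ti do la re fa mi.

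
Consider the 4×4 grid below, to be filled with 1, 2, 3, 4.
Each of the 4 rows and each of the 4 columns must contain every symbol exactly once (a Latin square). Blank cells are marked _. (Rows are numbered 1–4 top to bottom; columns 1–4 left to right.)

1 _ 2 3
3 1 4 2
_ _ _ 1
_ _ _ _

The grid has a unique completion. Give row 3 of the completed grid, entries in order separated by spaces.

Row 3, column 3: row 3 has {1} and column 3 has {2, 4}, leaving only 3.
Row 1, column 2: row 1 has {1, 2, 3} and column 2 has {1}, leaving only 4.
Row 3, column 2: row 3 has {1, 3} and column 2 has {1, 4}, leaving only 2.
Row 3, column 1: row 3 has {1, 2, 3} and column 1 has {1, 3}, leaving only 4.
So row 3 reads: 4 2 3 1.

4 2 3 1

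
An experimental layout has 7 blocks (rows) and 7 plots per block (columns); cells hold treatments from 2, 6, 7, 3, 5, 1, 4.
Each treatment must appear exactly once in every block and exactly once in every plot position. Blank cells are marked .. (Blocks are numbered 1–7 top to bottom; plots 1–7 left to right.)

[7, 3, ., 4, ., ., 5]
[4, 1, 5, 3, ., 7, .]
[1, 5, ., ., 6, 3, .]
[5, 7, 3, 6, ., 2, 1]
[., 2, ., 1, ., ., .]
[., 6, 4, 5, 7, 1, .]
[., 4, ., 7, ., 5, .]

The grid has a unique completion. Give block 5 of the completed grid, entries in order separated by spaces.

3 2 6 1 5 4 7

Block 1, plot 6: block 1 has {7, 3, 5, 4} and plot 6 has {2, 7, 3, 5, 1}, leaving only 6.
Block 5, plot 6: block 5 has {2, 1} and plot 6 has {2, 6, 7, 3, 5, 1}, leaving only 4.
Block 2, plot 5: block 2 has {7, 3, 5, 1, 4} and plot 5 has {6, 7}, leaving only 2.
Block 1, plot 5: block 1 has {6, 7, 3, 5, 4} and plot 5 has {2, 6, 7}, leaving only 1.
Block 1, plot 3: block 1 has {6, 7, 3, 5, 1, 4} and plot 3 has {3, 5, 4}, leaving only 2.
Block 2, plot 7: block 2 has {2, 7, 3, 5, 1, 4} and plot 7 has {5, 1}, leaving only 6.
Block 3, plot 3: block 3 has {6, 3, 5, 1} and plot 3 has {2, 3, 5, 4}, leaving only 7.
Block 5, plot 3: block 5 has {2, 1, 4} and plot 3 has {2, 7, 3, 5, 4}, leaving only 6.
Block 5, plot 1: block 5 has {2, 6, 1, 4} and plot 1 has {7, 5, 1, 4}, leaving only 3.
Block 5, plot 5: block 5 has {2, 6, 3, 1, 4} and plot 5 has {2, 6, 7, 1}, leaving only 5.
Block 5, plot 7: block 5 has {2, 6, 3, 5, 1, 4} and plot 7 has {6, 5, 1}, leaving only 7.
So block 5 reads: 3 2 6 1 5 4 7.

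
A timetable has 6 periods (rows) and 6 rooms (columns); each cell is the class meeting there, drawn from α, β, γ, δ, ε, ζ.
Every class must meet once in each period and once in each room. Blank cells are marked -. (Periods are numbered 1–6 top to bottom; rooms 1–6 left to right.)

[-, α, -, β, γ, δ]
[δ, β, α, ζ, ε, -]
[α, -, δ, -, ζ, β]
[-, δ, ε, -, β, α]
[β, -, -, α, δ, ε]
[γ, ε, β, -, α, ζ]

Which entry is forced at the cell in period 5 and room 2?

ζ

Period 1, room 3: period 1 has {α, β, γ, δ} and room 3 has {α, β, δ, ε}, leaving only ζ.
Period 1, room 1: period 1 has {α, β, γ, δ, ζ} and room 1 has {α, β, γ, δ}, leaving only ε.
Period 2, room 6: period 2 has {α, β, δ, ε, ζ} and room 6 has {α, β, δ, ε, ζ}, leaving only γ.
Period 3, room 2: period 3 has {α, β, δ, ζ} and room 2 has {α, β, δ, ε}, leaving only γ.
Period 5 already has {α, β, δ, ε} and room 2 already has {α, β, γ, δ, ε}, so period 5, room 2 must be ζ.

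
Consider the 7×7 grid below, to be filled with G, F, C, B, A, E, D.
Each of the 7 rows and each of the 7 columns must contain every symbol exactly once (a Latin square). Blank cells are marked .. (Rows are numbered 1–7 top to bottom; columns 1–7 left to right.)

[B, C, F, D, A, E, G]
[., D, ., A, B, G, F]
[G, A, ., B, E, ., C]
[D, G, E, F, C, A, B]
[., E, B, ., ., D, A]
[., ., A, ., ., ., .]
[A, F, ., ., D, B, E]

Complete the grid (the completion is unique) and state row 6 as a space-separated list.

F B A E G C D

Row 6, column 2: row 6 has {A} and column 2 has {G, F, C, A, E, D}, leaving only B.
Row 6, column 7: row 6 has {B, A} and column 7 has {G, F, C, B, A, E}, leaving only D.
Row 2, column 3: row 2 has {G, F, B, A, D} and column 3 has {F, B, A, E}, leaving only C.
Row 2, column 1: row 2 has {G, F, C, B, A, D} and column 1 has {G, B, A, D}, leaving only E.
Row 3, column 3: row 3 has {G, C, B, A, E} and column 3 has {F, C, B, A, E}, leaving only D.
Row 3, column 6: row 3 has {G, C, B, A, E, D} and column 6 has {G, B, A, E, D}, leaving only F.
Row 6, column 6: row 6 has {B, A, D} and column 6 has {G, F, B, A, E, D}, leaving only C.
Row 6, column 1: row 6 has {C, B, A, D} and column 1 has {G, B, A, E, D}, leaving only F.
Row 6, column 5: row 6 has {F, C, B, A, D} and column 5 has {C, B, A, E, D}, leaving only G.
Row 6, column 4: row 6 has {G, F, C, B, A, D} and column 4 has {F, B, A, D}, leaving only E.
So row 6 reads: F B A E G C D.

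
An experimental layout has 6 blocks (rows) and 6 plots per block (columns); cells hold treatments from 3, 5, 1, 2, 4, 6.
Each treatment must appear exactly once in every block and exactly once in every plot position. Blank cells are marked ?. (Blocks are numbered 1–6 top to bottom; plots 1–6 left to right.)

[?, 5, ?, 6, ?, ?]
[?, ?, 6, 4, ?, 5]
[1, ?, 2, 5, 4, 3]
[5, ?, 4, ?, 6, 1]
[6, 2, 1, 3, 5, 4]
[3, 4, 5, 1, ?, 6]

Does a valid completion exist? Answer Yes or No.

Yes

No block or plot among the givens repeats a symbol, and propagating forced cells runs into no contradiction.
One valid completion exists (for instance, 4 5 3 6 1 2 / 2 1 6 4 3 5 / 1 6 2 5 4 3 / 5 3 4 2 6 1 / 6 2 1 3 5 4 / 3 4 5 1 2 6).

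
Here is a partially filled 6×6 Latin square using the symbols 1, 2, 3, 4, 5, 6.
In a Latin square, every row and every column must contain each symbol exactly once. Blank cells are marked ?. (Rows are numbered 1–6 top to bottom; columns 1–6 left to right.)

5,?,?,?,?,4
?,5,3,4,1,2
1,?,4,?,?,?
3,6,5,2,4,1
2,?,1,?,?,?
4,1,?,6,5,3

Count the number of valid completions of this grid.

Row 1, column 2: eliminating its row and column leaves {2, 3}.
Row 1, column 3: eliminating its row and column leaves {2, 6}.
Row 1, column 4: eliminating its row and column leaves {1, 3}.
Row 1, column 5: eliminating its row and column leaves {2, 3, 6}.
Row 2, column 1: eliminating its row and column leaves {6}.
Row 3, column 2: eliminating its row and column leaves {2, 3}.
Row 3, column 4: eliminating its row and column leaves {3, 5}.
Row 3, column 5: eliminating its row and column leaves {2, 3, 6}.
Row 3, column 6: eliminating its row and column leaves {5, 6}.
Row 5, column 2: eliminating its row and column leaves {3, 4}.
Row 5, column 4: eliminating its row and column leaves {3, 5}.
Row 5, column 5: eliminating its row and column leaves {3, 6}.
Row 5, column 6: eliminating its row and column leaves {5, 6}.
Row 6, column 3: eliminating its row and column leaves {2}.
Enumerating the assignments across these blanks that avoid any row or column repeat gives 3 completions.

3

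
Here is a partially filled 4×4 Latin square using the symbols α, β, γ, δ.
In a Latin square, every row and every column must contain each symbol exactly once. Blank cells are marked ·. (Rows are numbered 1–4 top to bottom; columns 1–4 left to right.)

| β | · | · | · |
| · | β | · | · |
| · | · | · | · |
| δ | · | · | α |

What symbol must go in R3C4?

β

Row 4, column 2: row 4 has {α, δ} and column 2 has {β}, leaving only γ.
Row 4, column 3: row 4 has {α, γ, δ} and column 3 has {}, leaving only β.
Row 3, column 4 is narrowed to {β, γ, δ}.
If it were γ, then row 2, column 4 would be left with no valid symbol.
If it were δ, then row 2, column 4 would be left with no valid symbol.
So row 3, column 4 must be β.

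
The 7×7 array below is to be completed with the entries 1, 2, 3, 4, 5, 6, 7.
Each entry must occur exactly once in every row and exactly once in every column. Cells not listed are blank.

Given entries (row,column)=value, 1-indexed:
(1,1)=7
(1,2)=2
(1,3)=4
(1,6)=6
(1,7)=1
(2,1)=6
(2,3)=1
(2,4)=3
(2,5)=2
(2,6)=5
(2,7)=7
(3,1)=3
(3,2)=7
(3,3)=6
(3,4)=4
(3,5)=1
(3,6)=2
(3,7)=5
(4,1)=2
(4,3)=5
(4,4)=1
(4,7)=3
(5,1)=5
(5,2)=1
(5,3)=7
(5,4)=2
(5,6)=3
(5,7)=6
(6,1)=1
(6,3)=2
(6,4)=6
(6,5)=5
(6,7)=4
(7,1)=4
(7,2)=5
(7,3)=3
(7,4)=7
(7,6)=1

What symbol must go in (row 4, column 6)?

4

Row 1, column 4: row 1 has {1, 2, 4, 6, 7} and column 4 has {1, 2, 3, 4, 6, 7}, leaving only 5.
Row 1, column 5: row 1 has {1, 2, 4, 5, 6, 7} and column 5 has {1, 2, 5}, leaving only 3.
Row 2, column 2: row 2 has {1, 2, 3, 5, 6, 7} and column 2 has {1, 2, 5, 7}, leaving only 4.
Row 4, column 2: row 4 has {1, 2, 3, 5} and column 2 has {1, 2, 4, 5, 7}, leaving only 6.
Row 5, column 5: row 5 has {1, 2, 3, 5, 6, 7} and column 5 has {1, 2, 3, 5}, leaving only 4.
Row 4, column 5: row 4 has {1, 2, 3, 5, 6} and column 5 has {1, 2, 3, 4, 5}, leaving only 7.
Row 4 already has {1, 2, 3, 5, 6, 7} and column 6 already has {1, 2, 3, 5, 6}, so row 4, column 6 must be 4.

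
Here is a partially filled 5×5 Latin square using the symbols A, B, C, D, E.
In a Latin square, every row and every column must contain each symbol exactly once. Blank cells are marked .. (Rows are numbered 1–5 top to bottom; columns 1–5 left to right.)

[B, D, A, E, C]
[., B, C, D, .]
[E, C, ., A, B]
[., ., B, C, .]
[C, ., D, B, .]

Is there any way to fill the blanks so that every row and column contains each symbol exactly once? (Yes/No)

Row 3, column 3: row 3 together with column 3 already contain {A, B, C, D, E} — every symbol — so nothing can go there. The grid has no valid completion.

No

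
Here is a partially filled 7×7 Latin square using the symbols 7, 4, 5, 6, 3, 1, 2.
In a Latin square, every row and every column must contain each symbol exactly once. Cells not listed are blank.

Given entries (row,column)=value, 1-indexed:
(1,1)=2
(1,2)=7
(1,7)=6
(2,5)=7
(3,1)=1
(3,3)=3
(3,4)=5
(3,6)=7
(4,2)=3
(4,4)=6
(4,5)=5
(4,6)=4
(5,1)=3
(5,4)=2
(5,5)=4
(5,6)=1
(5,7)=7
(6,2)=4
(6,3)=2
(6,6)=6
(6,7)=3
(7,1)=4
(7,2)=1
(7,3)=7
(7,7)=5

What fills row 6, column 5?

Row 6 already has {4, 6, 3, 2} and column 5 already has {7, 4, 5}, so row 6, column 5 must be 1.

1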